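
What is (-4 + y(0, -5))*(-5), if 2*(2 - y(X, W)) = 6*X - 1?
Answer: 15/2 ≈ 7.5000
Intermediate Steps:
y(X, W) = 5/2 - 3*X (y(X, W) = 2 - (6*X - 1)/2 = 2 - (-1 + 6*X)/2 = 2 + (½ - 3*X) = 5/2 - 3*X)
(-4 + y(0, -5))*(-5) = (-4 + (5/2 - 3*0))*(-5) = (-4 + (5/2 + 0))*(-5) = (-4 + 5/2)*(-5) = -3/2*(-5) = 15/2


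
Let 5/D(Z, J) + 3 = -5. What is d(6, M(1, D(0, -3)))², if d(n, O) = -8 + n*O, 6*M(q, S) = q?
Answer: 49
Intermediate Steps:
D(Z, J) = -5/8 (D(Z, J) = 5/(-3 - 5) = 5/(-8) = 5*(-⅛) = -5/8)
M(q, S) = q/6
d(n, O) = -8 + O*n
d(6, M(1, D(0, -3)))² = (-8 + ((⅙)*1)*6)² = (-8 + (⅙)*6)² = (-8 + 1)² = (-7)² = 49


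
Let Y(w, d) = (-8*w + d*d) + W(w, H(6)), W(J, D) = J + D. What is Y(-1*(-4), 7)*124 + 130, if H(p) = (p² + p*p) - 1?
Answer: 11538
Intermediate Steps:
H(p) = -1 + 2*p² (H(p) = (p² + p²) - 1 = 2*p² - 1 = -1 + 2*p²)
W(J, D) = D + J
Y(w, d) = 71 + d² - 7*w (Y(w, d) = (-8*w + d*d) + ((-1 + 2*6²) + w) = (-8*w + d²) + ((-1 + 2*36) + w) = (d² - 8*w) + ((-1 + 72) + w) = (d² - 8*w) + (71 + w) = 71 + d² - 7*w)
Y(-1*(-4), 7)*124 + 130 = (71 + 7² - (-7)*(-4))*124 + 130 = (71 + 49 - 7*4)*124 + 130 = (71 + 49 - 28)*124 + 130 = 92*124 + 130 = 11408 + 130 = 11538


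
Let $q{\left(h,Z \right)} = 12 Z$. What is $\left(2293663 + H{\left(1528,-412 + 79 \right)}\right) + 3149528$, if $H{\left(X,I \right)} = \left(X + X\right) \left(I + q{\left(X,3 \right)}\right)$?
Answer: $4535559$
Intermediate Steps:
$H{\left(X,I \right)} = 2 X \left(36 + I\right)$ ($H{\left(X,I \right)} = \left(X + X\right) \left(I + 12 \cdot 3\right) = 2 X \left(I + 36\right) = 2 X \left(36 + I\right)$)
$\left(2293663 + H{\left(1528,-412 + 79 \right)}\right) + 3149528 = \left(2293663 + 2 \cdot 1528 \left(36 + \left(-412 + 79\right)\right)\right) + 3149528 = \left(2293663 + 2 \cdot 1528 \left(36 - 333\right)\right) + 3149528 = \left(2293663 + 2 \cdot 1528 \left(-297\right)\right) + 3149528 = \left(2293663 - 907632\right) + 3149528 = 1386031 + 3149528 = 4535559$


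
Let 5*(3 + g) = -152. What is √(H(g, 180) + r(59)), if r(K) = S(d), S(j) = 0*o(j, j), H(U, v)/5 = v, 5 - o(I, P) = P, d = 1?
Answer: 30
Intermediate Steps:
o(I, P) = 5 - P
g = -167/5 (g = -3 + (⅕)*(-152) = -3 - 152/5 = -167/5 ≈ -33.400)
H(U, v) = 5*v
S(j) = 0 (S(j) = 0*(5 - j) = 0)
r(K) = 0
√(H(g, 180) + r(59)) = √(5*180 + 0) = √(900 + 0) = √900 = 30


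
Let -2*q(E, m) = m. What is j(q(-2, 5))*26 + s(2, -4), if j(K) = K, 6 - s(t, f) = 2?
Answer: -61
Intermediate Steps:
s(t, f) = 4 (s(t, f) = 6 - 1*2 = 6 - 2 = 4)
q(E, m) = -m/2
j(q(-2, 5))*26 + s(2, -4) = -½*5*26 + 4 = -5/2*26 + 4 = -65 + 4 = -61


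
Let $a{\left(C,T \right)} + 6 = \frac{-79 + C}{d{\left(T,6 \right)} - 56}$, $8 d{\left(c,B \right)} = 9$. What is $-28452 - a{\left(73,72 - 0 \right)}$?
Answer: $- \frac{12487842}{439} \approx -28446.0$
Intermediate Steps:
$d{\left(c,B \right)} = \frac{9}{8}$ ($d{\left(c,B \right)} = \frac{1}{8} \cdot 9 = \frac{9}{8}$)
$a{\left(C,T \right)} = - \frac{2002}{439} - \frac{8 C}{439}$ ($a{\left(C,T \right)} = -6 + \frac{-79 + C}{\frac{9}{8} - 56} = -6 + \frac{-79 + C}{- \frac{439}{8}} = -6 + \left(-79 + C\right) \left(- \frac{8}{439}\right) = -6 - \left(- \frac{632}{439} + \frac{8 C}{439}\right) = - \frac{2002}{439} - \frac{8 C}{439}$)
$-28452 - a{\left(73,72 - 0 \right)} = -28452 - \left(- \frac{2002}{439} - \frac{584}{439}\right) = -28452 - - \frac{2586}{439} = -28452 + \frac{2586}{439} = - \frac{12487842}{439}$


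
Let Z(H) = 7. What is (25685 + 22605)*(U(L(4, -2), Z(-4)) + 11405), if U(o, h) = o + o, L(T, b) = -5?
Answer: 550264550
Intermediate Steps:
U(o, h) = 2*o
(25685 + 22605)*(U(L(4, -2), Z(-4)) + 11405) = (25685 + 22605)*(2*(-5) + 11405) = 48290*(-10 + 11405) = 48290*11395 = 550264550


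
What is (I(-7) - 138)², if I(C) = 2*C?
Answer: 23104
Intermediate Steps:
(I(-7) - 138)² = (2*(-7) - 138)² = (-14 - 138)² = (-152)² = 23104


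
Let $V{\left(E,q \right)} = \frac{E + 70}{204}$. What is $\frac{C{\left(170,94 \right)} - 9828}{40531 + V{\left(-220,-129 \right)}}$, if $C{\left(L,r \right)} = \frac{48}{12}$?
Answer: $- \frac{334016}{1378029} \approx -0.24239$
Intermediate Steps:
$V{\left(E,q \right)} = \frac{35}{102} + \frac{E}{204}$ ($V{\left(E,q \right)} = \left(70 + E\right) \frac{1}{204} = \frac{35}{102} + \frac{E}{204}$)
$C{\left(L,r \right)} = 4$ ($C{\left(L,r \right)} = 48 \cdot \frac{1}{12} = 4$)
$\frac{C{\left(170,94 \right)} - 9828}{40531 + V{\left(-220,-129 \right)}} = \frac{4 - 9828}{40531 + \left(\frac{35}{102} + \frac{1}{204} \left(-220\right)\right)} = - \frac{9824}{40531 + \left(\frac{35}{102} - \frac{55}{51}\right)} = - \frac{9824}{40531 - \frac{25}{34}} = - \frac{9824}{\frac{1378029}{34}} = \left(-9824\right) \frac{34}{1378029} = - \frac{334016}{1378029}$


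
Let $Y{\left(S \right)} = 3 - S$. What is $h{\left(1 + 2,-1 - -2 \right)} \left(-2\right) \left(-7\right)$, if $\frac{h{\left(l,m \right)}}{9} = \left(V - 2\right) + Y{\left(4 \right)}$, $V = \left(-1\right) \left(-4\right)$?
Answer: $126$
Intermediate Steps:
$V = 4$
$h{\left(l,m \right)} = 9$ ($h{\left(l,m \right)} = 9 \left(\left(4 - 2\right) + \left(3 - 4\right)\right) = 9 \left(2 + \left(3 - 4\right)\right) = 9 \left(2 - 1\right) = 9 \cdot 1 = 9$)
$h{\left(1 + 2,-1 - -2 \right)} \left(-2\right) \left(-7\right) = 9 \left(-2\right) \left(-7\right) = \left(-18\right) \left(-7\right) = 126$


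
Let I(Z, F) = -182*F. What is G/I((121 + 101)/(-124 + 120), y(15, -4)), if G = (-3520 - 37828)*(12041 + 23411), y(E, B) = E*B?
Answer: -183233662/1365 ≈ -1.3424e+5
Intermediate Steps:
y(E, B) = B*E
G = -1465869296 (G = -41348*35452 = -1465869296)
G/I((121 + 101)/(-124 + 120), y(15, -4)) = -1465869296/((-(-728)*15)) = -1465869296/((-182*(-60))) = -1465869296/10920 = -1465869296*1/10920 = -183233662/1365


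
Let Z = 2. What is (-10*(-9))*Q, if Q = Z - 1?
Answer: 90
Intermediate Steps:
Q = 1 (Q = 2 - 1 = 1)
(-10*(-9))*Q = -10*(-9)*1 = 90*1 = 90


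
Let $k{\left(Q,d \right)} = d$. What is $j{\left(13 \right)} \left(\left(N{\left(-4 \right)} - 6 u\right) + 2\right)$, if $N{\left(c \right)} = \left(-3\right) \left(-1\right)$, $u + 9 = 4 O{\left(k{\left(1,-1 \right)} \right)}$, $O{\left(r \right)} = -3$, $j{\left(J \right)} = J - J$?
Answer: $0$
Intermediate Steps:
$j{\left(J \right)} = 0$
$u = -21$ ($u = -9 + 4 \left(-3\right) = -9 - 12 = -21$)
$N{\left(c \right)} = 3$
$j{\left(13 \right)} \left(\left(N{\left(-4 \right)} - 6 u\right) + 2\right) = 0 \left(\left(3 - -126\right) + 2\right) = 0 \left(\left(3 + 126\right) + 2\right) = 0 \left(129 + 2\right) = 0 \cdot 131 = 0$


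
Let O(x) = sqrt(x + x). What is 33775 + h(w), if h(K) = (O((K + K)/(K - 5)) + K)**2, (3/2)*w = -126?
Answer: 3634295/89 - 672*sqrt(1869)/89 ≈ 40508.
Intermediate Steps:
O(x) = sqrt(2)*sqrt(x) (O(x) = sqrt(2*x) = sqrt(2)*sqrt(x))
w = -84 (w = (2/3)*(-126) = -84)
h(K) = (K + 2*sqrt(K/(-5 + K)))**2 (h(K) = (sqrt(2)*sqrt((K + K)/(K - 5)) + K)**2 = (sqrt(2)*sqrt((2*K)/(-5 + K)) + K)**2 = (sqrt(2)*sqrt(2*K/(-5 + K)) + K)**2 = (sqrt(2)*(sqrt(2)*sqrt(K/(-5 + K))) + K)**2 = (2*sqrt(K/(-5 + K)) + K)**2 = (K + 2*sqrt(K/(-5 + K)))**2)
33775 + h(w) = 33775 + (-84 + 2*sqrt(-84/(-5 - 84)))**2 = 33775 + (-84 + 2*sqrt(-84/(-89)))**2 = 33775 + (-84 + 2*sqrt(-84*(-1/89)))**2 = 33775 + (-84 + 2*sqrt(84/89))**2 = 33775 + (-84 + 2*(2*sqrt(1869)/89))**2 = 33775 + (-84 + 4*sqrt(1869)/89)**2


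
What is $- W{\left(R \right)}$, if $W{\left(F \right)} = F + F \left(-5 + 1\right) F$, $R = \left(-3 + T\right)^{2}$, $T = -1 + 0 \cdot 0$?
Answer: $1008$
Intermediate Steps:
$T = -1$ ($T = -1 + 0 = -1$)
$R = 16$ ($R = \left(-3 - 1\right)^{2} = \left(-4\right)^{2} = 16$)
$W{\left(F \right)} = F - 4 F^{2}$ ($W{\left(F \right)} = F + F \left(- 4 F\right) = F - 4 F^{2}$)
$- W{\left(R \right)} = - 16 \left(1 - 64\right) = - 16 \left(-63\right) = \left(-1\right) \left(-1008\right) = 1008$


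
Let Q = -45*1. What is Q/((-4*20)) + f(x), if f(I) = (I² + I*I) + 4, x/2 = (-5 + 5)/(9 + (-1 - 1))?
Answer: 73/16 ≈ 4.5625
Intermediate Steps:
x = 0 (x = 2*((-5 + 5)/(9 + (-1 - 1))) = 2*(0/(9 - 2)) = 2*(0/7) = 2*(0*(⅐)) = 2*0 = 0)
f(I) = 4 + 2*I² (f(I) = (I² + I²) + 4 = 2*I² + 4 = 4 + 2*I²)
Q = -45
Q/((-4*20)) + f(x) = -45/((-4*20)) + (4 + 2*0²) = -45/(-80) + (4 + 2*0) = -45*(-1/80) + (4 + 0) = 9/16 + 4 = 73/16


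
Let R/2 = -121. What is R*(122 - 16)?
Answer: -25652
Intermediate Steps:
R = -242 (R = 2*(-121) = -242)
R*(122 - 16) = -242*(122 - 16) = -242*106 = -25652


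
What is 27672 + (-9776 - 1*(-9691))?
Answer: 27587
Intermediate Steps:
27672 + (-9776 - 1*(-9691)) = 27672 + (-9776 + 9691) = 27672 - 85 = 27587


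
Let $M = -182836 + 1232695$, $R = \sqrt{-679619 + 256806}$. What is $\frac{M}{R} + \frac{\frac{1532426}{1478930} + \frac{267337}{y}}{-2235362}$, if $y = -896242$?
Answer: $- \frac{489025916841}{1481462896566321860} - \frac{1049859 i \sqrt{422813}}{422813} \approx -3.301 \cdot 10^{-7} - 1614.6 i$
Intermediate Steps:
$R = i \sqrt{422813}$ ($R = \sqrt{-422813} = i \sqrt{422813} \approx 650.24 i$)
$M = 1049859$
$\frac{M}{R} + \frac{\frac{1532426}{1478930} + \frac{267337}{y}}{-2235362} = \frac{1049859}{i \sqrt{422813}} + \frac{\frac{1532426}{1478930} + \frac{267337}{-896242}}{-2235362} = 1049859 \left(- \frac{i \sqrt{422813}}{422813}\right) + \left(1532426 \cdot \frac{1}{1478930} + 267337 \left(- \frac{1}{896242}\right)\right) \left(- \frac{1}{2235362}\right) = - \frac{1049859 i \sqrt{422813}}{422813} + \left(\frac{766213}{739465} - \frac{267337}{896242}\right) \left(- \frac{1}{2235362}\right) = - \frac{1049859 i \sqrt{422813}}{422813} + \frac{489025916841}{662739590530} \left(- \frac{1}{2235362}\right) = - \frac{1049859 i \sqrt{422813}}{422813} - \frac{489025916841}{1481462896566321860} = - \frac{489025916841}{1481462896566321860} - \frac{1049859 i \sqrt{422813}}{422813}$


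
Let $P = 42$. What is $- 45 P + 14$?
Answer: $-1876$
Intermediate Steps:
$- 45 P + 14 = \left(-45\right) 42 + 14 = -1890 + 14 = -1876$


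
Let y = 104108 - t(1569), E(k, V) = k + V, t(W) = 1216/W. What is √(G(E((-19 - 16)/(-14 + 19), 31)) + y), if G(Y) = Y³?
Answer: 2*√72579622587/1569 ≈ 343.41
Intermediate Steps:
E(k, V) = V + k
y = 163344236/1569 (y = 104108 - 1216/1569 = 163344236/1569 ≈ 1.0411e+5)
√(G(E((-19 - 16)/(-14 + 19), 31)) + y) = √((31 + (-19 - 16)/(-14 + 19))³ + 163344236/1569) = √((31 - 35/5)³ + 163344236/1569) = √((31 - 35*⅕)³ + 163344236/1569) = √((31 - 7)³ + 163344236/1569) = √(24³ + 163344236/1569) = √(13824 + 163344236/1569) = √(185034092/1569) = 2*√72579622587/1569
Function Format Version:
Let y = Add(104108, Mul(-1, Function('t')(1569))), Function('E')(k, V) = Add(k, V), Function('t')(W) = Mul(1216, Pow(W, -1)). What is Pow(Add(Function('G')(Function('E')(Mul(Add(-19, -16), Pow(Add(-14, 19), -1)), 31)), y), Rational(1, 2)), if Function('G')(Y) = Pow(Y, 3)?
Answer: Mul(Rational(2, 1569), Pow(72579622587, Rational(1, 2))) ≈ 343.41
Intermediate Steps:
Function('E')(k, V) = Add(V, k)
y = Rational(163344236, 1569) (y = Add(104108, Mul(-1, Mul(1216, Pow(1569, -1)))) = Add(104108, Mul(-1, Mul(1216, Rational(1, 1569)))) = Add(104108, Mul(-1, Rational(1216, 1569))) = Add(104108, Rational(-1216, 1569)) = Rational(163344236, 1569) ≈ 1.0411e+5)
Pow(Add(Function('G')(Function('E')(Mul(Add(-19, -16), Pow(Add(-14, 19), -1)), 31)), y), Rational(1, 2)) = Pow(Add(Pow(Add(31, Mul(Add(-19, -16), Pow(Add(-14, 19), -1))), 3), Rational(163344236, 1569)), Rational(1, 2)) = Pow(Add(Pow(Add(31, Mul(-35, Pow(5, -1))), 3), Rational(163344236, 1569)), Rational(1, 2)) = Pow(Add(Pow(Add(31, Mul(-35, Rational(1, 5))), 3), Rational(163344236, 1569)), Rational(1, 2)) = Pow(Add(Pow(Add(31, -7), 3), Rational(163344236, 1569)), Rational(1, 2)) = Pow(Add(Pow(24, 3), Rational(163344236, 1569)), Rational(1, 2)) = Pow(Add(13824, Rational(163344236, 1569)), Rational(1, 2)) = Pow(Rational(185034092, 1569), Rational(1, 2)) = Mul(Rational(2, 1569), Pow(72579622587, Rational(1, 2)))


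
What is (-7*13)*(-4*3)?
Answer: 1092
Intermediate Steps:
(-7*13)*(-4*3) = -91*(-12) = 1092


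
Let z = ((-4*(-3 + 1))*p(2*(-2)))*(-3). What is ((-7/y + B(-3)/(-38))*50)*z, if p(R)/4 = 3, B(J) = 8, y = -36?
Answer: 4400/19 ≈ 231.58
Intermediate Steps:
p(R) = 12 (p(R) = 4*3 = 12)
z = -288 (z = (-4*(-3 + 1)*12)*(-3) = (-4*(-2)*12)*(-3) = (8*12)*(-3) = 96*(-3) = -288)
((-7/y + B(-3)/(-38))*50)*z = ((-7/(-36) + 8/(-38))*50)*(-288) = ((-7*(-1/36) + 8*(-1/38))*50)*(-288) = ((7/36 - 4/19)*50)*(-288) = -11/684*50*(-288) = -275/342*(-288) = 4400/19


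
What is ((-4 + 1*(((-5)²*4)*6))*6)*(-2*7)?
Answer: -50064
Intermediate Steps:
((-4 + 1*(((-5)²*4)*6))*6)*(-2*7) = ((-4 + 1*((25*4)*6))*6)*(-14) = ((-4 + 1*(100*6))*6)*(-14) = ((-4 + 1*600)*6)*(-14) = ((-4 + 600)*6)*(-14) = (596*6)*(-14) = 3576*(-14) = -50064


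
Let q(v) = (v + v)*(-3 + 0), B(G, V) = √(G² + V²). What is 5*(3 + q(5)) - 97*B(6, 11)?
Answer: -135 - 97*√157 ≈ -1350.4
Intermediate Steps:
q(v) = -6*v (q(v) = (2*v)*(-3) = -6*v)
5*(3 + q(5)) - 97*B(6, 11) = 5*(3 - 6*5) - 97*√(6² + 11²) = 5*(3 - 30) - 97*√(36 + 121) = 5*(-27) - 97*√157 = -135 - 97*√157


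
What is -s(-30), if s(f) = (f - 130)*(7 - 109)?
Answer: -16320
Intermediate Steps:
s(f) = 13260 - 102*f (s(f) = (-130 + f)*(-102) = 13260 - 102*f)
-s(-30) = -(13260 - 102*(-30)) = -(13260 + 3060) = -1*16320 = -16320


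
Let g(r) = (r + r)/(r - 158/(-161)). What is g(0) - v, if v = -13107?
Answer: 13107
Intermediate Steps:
g(r) = 2*r/(158/161 + r) (g(r) = (2*r)/(r - 158*(-1/161)) = (2*r)/(r + 158/161) = (2*r)/(158/161 + r) = 2*r/(158/161 + r))
g(0) - v = 322*0/(158 + 161*0) - 1*(-13107) = 322*0/(158 + 0) + 13107 = 322*0/158 + 13107 = 322*0*(1/158) + 13107 = 0 + 13107 = 13107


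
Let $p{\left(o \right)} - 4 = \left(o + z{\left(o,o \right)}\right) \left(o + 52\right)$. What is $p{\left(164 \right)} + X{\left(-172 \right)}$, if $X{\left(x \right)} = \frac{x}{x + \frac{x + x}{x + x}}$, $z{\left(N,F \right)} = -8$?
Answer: $\frac{5762872}{171} \approx 33701.0$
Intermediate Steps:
$p{\left(o \right)} = 4 + \left(-8 + o\right) \left(52 + o\right)$ ($p{\left(o \right)} = 4 + \left(o - 8\right) \left(o + 52\right) = 4 + \left(-8 + o\right) \left(52 + o\right)$)
$X{\left(x \right)} = \frac{x}{1 + x}$ ($X{\left(x \right)} = \frac{x}{x + \frac{2 x}{2 x}} = \frac{x}{x + 2 x \frac{1}{2 x}} = \frac{x}{x + 1} = \frac{x}{1 + x}$)
$p{\left(164 \right)} + X{\left(-172 \right)} = \left(-412 + 164^{2} + 44 \cdot 164\right) - \frac{172}{1 - 172} = \left(-412 + 26896 + 7216\right) - \frac{172}{-171} = 33700 - - \frac{172}{171} = 33700 + \frac{172}{171} = \frac{5762872}{171}$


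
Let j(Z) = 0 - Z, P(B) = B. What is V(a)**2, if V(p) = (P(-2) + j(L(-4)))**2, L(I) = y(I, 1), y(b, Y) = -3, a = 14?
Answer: 1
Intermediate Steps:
L(I) = -3
j(Z) = -Z
V(p) = 1 (V(p) = (-2 - 1*(-3))**2 = (-2 + 3)**2 = 1**2 = 1)
V(a)**2 = 1**2 = 1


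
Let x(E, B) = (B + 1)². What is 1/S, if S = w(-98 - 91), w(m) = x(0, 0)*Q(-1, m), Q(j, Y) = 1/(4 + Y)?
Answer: -185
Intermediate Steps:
x(E, B) = (1 + B)²
w(m) = 1/(4 + m) (w(m) = (1 + 0)²/(4 + m) = 1²/(4 + m) = 1/(4 + m))
S = -1/185 (S = 1/(4 + (-98 - 91)) = 1/(4 - 189) = 1/(-185) = -1/185 ≈ -0.0054054)
1/S = 1/(-1/185) = -185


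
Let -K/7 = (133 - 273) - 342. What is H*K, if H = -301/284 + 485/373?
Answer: 42962829/52966 ≈ 811.14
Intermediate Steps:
K = 3374 (K = -7*((133 - 273) - 342) = -7*(-140 - 342) = -7*(-482) = 3374)
H = 25467/105932 (H = -301*1/284 + 485*(1/373) = -301/284 + 485/373 = 25467/105932 ≈ 0.24041)
H*K = (25467/105932)*3374 = 42962829/52966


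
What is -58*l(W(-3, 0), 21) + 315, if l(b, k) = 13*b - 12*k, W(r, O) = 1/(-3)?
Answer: 45547/3 ≈ 15182.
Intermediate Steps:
W(r, O) = -⅓
l(b, k) = -12*k + 13*b
-58*l(W(-3, 0), 21) + 315 = -58*(-12*21 + 13*(-⅓)) + 315 = -58*(-252 - 13/3) + 315 = -58*(-769/3) + 315 = 44602/3 + 315 = 45547/3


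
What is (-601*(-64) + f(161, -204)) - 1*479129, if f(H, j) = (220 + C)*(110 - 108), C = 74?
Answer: -440077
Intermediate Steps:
f(H, j) = 588 (f(H, j) = (220 + 74)*(110 - 108) = 294*2 = 588)
(-601*(-64) + f(161, -204)) - 1*479129 = (-601*(-64) + 588) - 1*479129 = (38464 + 588) - 479129 = 39052 - 479129 = -440077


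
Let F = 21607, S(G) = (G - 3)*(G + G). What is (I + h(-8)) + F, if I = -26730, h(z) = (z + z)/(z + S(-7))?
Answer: -169063/33 ≈ -5123.1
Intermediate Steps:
S(G) = 2*G*(-3 + G) (S(G) = (-3 + G)*(2*G) = 2*G*(-3 + G))
h(z) = 2*z/(140 + z) (h(z) = (z + z)/(z + 2*(-7)*(-3 - 7)) = (2*z)/(z + 2*(-7)*(-10)) = (2*z)/(z + 140) = (2*z)/(140 + z) = 2*z/(140 + z))
(I + h(-8)) + F = (-26730 + 2*(-8)/(140 - 8)) + 21607 = (-26730 + 2*(-8)/132) + 21607 = (-26730 + 2*(-8)*(1/132)) + 21607 = (-26730 - 4/33) + 21607 = -882094/33 + 21607 = -169063/33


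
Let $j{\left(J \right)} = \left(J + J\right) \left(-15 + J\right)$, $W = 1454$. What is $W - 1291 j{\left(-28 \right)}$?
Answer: $-3107274$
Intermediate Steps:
$j{\left(J \right)} = 2 J \left(-15 + J\right)$
$W - 1291 j{\left(-28 \right)} = 1454 - 1291 \cdot 2 \left(-28\right) \left(-15 - 28\right) = 1454 - 1291 \cdot 2 \left(-28\right) \left(-43\right) = 1454 - 3108728 = -3107274$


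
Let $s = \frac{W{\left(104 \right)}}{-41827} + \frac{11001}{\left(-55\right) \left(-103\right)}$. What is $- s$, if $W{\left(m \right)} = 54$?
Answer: $- \frac{459832917}{236949955} \approx -1.9406$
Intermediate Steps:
$s = \frac{459832917}{236949955}$ ($s = \frac{54}{-41827} + \frac{11001}{\left(-55\right) \left(-103\right)} = 54 \left(- \frac{1}{41827}\right) + \frac{11001}{5665} = - \frac{54}{41827} + 11001 \cdot \frac{1}{5665} = - \frac{54}{41827} + \frac{11001}{5665} = \frac{459832917}{236949955} \approx 1.9406$)
$- s = \left(-1\right) \frac{459832917}{236949955} = - \frac{459832917}{236949955}$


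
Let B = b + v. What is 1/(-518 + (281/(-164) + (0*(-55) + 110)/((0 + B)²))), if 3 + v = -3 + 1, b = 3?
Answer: -164/80723 ≈ -0.0020316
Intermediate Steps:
v = -5 (v = -3 + (-3 + 1) = -3 - 2 = -5)
B = -2 (B = 3 - 5 = -2)
1/(-518 + (281/(-164) + (0*(-55) + 110)/((0 + B)²))) = 1/(-518 + (281/(-164) + (0*(-55) + 110)/((0 - 2)²))) = 1/(-518 + (281*(-1/164) + (0 + 110)/((-2)²))) = 1/(-518 + (-281/164 + 110/4)) = 1/(-518 + (-281/164 + 110*(¼))) = 1/(-518 + (-281/164 + 55/2)) = 1/(-518 + 4229/164) = 1/(-80723/164) = -164/80723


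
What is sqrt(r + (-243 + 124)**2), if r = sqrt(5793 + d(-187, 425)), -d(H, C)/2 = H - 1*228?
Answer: sqrt(14161 + sqrt(6623)) ≈ 119.34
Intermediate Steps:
d(H, C) = 456 - 2*H (d(H, C) = -2*(H - 1*228) = -2*(H - 228) = -2*(-228 + H) = 456 - 2*H)
r = sqrt(6623) (r = sqrt(5793 + (456 - 2*(-187))) = sqrt(5793 + (456 + 374)) = sqrt(5793 + 830) = sqrt(6623) ≈ 81.382)
sqrt(r + (-243 + 124)**2) = sqrt(sqrt(6623) + (-243 + 124)**2) = sqrt(sqrt(6623) + (-119)**2) = sqrt(sqrt(6623) + 14161) = sqrt(14161 + sqrt(6623))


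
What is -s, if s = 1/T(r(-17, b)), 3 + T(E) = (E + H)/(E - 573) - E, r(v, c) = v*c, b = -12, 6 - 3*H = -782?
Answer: 1107/230549 ≈ 0.0048016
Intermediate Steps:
H = 788/3 (H = 2 - ⅓*(-782) = 2 + 782/3 = 788/3 ≈ 262.67)
r(v, c) = c*v
T(E) = -3 - E + (788/3 + E)/(-573 + E) (T(E) = -3 + ((E + 788/3)/(E - 573) - E) = -3 + ((788/3 + E)/(-573 + E) - E) = -3 + (-E + (788/3 + E)/(-573 + E)) = -3 - E + (788/3 + E)/(-573 + E))
s = -1107/230549 (s = 1/((5945/3 - (-12*(-17))² + 571*(-12*(-17)))/(-573 - 12*(-17))) = 1/((5945/3 - 1*204² + 571*204)/(-573 + 204)) = 1/((5945/3 - 1*41616 + 116484)/(-369)) = 1/(-(5945/3 - 41616 + 116484)/369) = 1/(-1/369*230549/3) = 1/(-230549/1107) = -1107/230549 ≈ -0.0048016)
-s = -1*(-1107/230549) = 1107/230549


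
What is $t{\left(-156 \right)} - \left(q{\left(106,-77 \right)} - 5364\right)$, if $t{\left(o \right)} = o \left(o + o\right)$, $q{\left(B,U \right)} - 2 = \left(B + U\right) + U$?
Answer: $54082$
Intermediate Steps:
$q{\left(B,U \right)} = 2 + B + 2 U$ ($q{\left(B,U \right)} = 2 + \left(\left(B + U\right) + U\right) = 2 + \left(B + 2 U\right) = 2 + B + 2 U$)
$t{\left(o \right)} = 2 o^{2}$ ($t{\left(o \right)} = o 2 o = 2 o^{2}$)
$t{\left(-156 \right)} - \left(q{\left(106,-77 \right)} - 5364\right) = 2 \left(-156\right)^{2} - \left(\left(2 + 106 + 2 \left(-77\right)\right) - 5364\right) = 2 \cdot 24336 - \left(\left(2 + 106 - 154\right) - 5364\right) = 48672 - \left(-46 - 5364\right) = 48672 - -5410 = 48672 + 5410 = 54082$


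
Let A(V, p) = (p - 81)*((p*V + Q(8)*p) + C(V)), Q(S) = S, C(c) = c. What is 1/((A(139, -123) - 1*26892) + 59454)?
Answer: 1/3692730 ≈ 2.7080e-7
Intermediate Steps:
A(V, p) = (-81 + p)*(V + 8*p + V*p) (A(V, p) = (p - 81)*((p*V + 8*p) + V) = (-81 + p)*((V*p + 8*p) + V) = (-81 + p)*((8*p + V*p) + V) = (-81 + p)*(V + 8*p + V*p))
1/((A(139, -123) - 1*26892) + 59454) = 1/(((-648*(-123) - 81*139 + 8*(-123)**2 + 139*(-123)**2 - 80*139*(-123)) - 1*26892) + 59454) = 1/(((79704 - 11259 + 8*15129 + 139*15129 + 1367760) - 26892) + 59454) = 1/(((79704 - 11259 + 121032 + 2102931 + 1367760) - 26892) + 59454) = 1/((3660168 - 26892) + 59454) = 1/(3633276 + 59454) = 1/3692730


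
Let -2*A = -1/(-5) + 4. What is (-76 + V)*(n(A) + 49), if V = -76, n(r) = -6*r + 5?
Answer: -50616/5 ≈ -10123.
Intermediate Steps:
A = -21/10 (A = -(-1/(-5) + 4)/2 = -(-1*(-1/5) + 4)/2 = -(1/5 + 4)/2 = -1/2*21/5 = -21/10 ≈ -2.1000)
n(r) = 5 - 6*r
(-76 + V)*(n(A) + 49) = (-76 - 76)*((5 - 6*(-21/10)) + 49) = -152*((5 + 63/5) + 49) = -152*(88/5 + 49) = -152*333/5 = -50616/5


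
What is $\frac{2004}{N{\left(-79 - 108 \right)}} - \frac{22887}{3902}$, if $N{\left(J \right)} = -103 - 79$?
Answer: $- \frac{5992521}{355082} \approx -16.876$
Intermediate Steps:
$N{\left(J \right)} = -182$
$\frac{2004}{N{\left(-79 - 108 \right)}} - \frac{22887}{3902} = \frac{2004}{-182} - \frac{22887}{3902} = 2004 \left(- \frac{1}{182}\right) - \frac{22887}{3902} = - \frac{1002}{91} - \frac{22887}{3902} = - \frac{5992521}{355082}$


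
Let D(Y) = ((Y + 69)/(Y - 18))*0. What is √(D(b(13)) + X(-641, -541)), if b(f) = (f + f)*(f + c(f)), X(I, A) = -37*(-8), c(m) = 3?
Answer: 2*√74 ≈ 17.205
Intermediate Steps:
X(I, A) = 296
b(f) = 2*f*(3 + f) (b(f) = (f + f)*(f + 3) = (2*f)*(3 + f) = 2*f*(3 + f))
D(Y) = 0 (D(Y) = ((69 + Y)/(-18 + Y))*0 = 0)
√(D(b(13)) + X(-641, -541)) = √(0 + 296) = √296 = 2*√74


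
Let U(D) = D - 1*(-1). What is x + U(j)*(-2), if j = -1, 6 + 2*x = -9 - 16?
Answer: -31/2 ≈ -15.500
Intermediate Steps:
x = -31/2 (x = -3 + (-9 - 16)/2 = -3 + (½)*(-25) = -3 - 25/2 = -31/2 ≈ -15.500)
U(D) = 1 + D (U(D) = D + 1 = 1 + D)
x + U(j)*(-2) = -31/2 + (1 - 1)*(-2) = -31/2 + 0*(-2) = -31/2 + 0 = -31/2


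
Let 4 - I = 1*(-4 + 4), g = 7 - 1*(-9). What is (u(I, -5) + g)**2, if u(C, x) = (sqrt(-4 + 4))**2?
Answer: 256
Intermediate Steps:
g = 16 (g = 7 + 9 = 16)
I = 4 (I = 4 - (-4 + 4) = 4 - 0 = 4 - 1*0 = 4 + 0 = 4)
u(C, x) = 0 (u(C, x) = (sqrt(0))**2 = 0**2 = 0)
(u(I, -5) + g)**2 = (0 + 16)**2 = 16**2 = 256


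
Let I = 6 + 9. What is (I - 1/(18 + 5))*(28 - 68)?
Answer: -13760/23 ≈ -598.26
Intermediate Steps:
I = 15
(I - 1/(18 + 5))*(28 - 68) = (15 - 1/(18 + 5))*(28 - 68) = (15 - 1/23)*(-40) = (344/23)*(-40) = -13760/23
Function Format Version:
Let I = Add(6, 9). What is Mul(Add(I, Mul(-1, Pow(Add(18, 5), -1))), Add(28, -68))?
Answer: Rational(-13760, 23) ≈ -598.26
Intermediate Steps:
I = 15
Mul(Add(I, Mul(-1, Pow(Add(18, 5), -1))), Add(28, -68)) = Mul(Add(15, Mul(-1, Pow(Add(18, 5), -1))), Add(28, -68)) = Mul(Add(15, Mul(-1, Pow(23, -1))), -40) = Mul(Add(15, Mul(-1, Rational(1, 23))), -40) = Mul(Add(15, Rational(-1, 23)), -40) = Mul(Rational(344, 23), -40) = Rational(-13760, 23)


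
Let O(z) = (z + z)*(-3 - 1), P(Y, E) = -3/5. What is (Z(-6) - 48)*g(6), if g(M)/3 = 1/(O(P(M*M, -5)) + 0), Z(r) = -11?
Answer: -295/8 ≈ -36.875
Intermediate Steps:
P(Y, E) = -⅗ (P(Y, E) = -3*⅕ = -⅗)
O(z) = -8*z (O(z) = (2*z)*(-4) = -8*z)
g(M) = 5/8 (g(M) = 3/(-8*(-⅗) + 0) = 3/(24/5 + 0) = 3/(24/5) = 3*(5/24) = 5/8)
(Z(-6) - 48)*g(6) = (-11 - 48)*(5/8) = -59*5/8 = -295/8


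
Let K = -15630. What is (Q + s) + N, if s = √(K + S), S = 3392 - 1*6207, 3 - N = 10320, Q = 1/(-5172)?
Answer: -53359525/5172 + I*√18445 ≈ -10317.0 + 135.81*I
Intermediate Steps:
Q = -1/5172 ≈ -0.00019335
N = -10317 (N = 3 - 1*10320 = 3 - 10320 = -10317)
S = -2815 (S = 3392 - 6207 = -2815)
s = I*√18445 (s = √(-15630 - 2815) = √(-18445) = I*√18445 ≈ 135.81*I)
(Q + s) + N = (-1/5172 + I*√18445) - 10317 = -53359525/5172 + I*√18445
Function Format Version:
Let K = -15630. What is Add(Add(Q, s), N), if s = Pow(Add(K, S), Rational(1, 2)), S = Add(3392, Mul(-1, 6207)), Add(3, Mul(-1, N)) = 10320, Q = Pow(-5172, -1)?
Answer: Add(Rational(-53359525, 5172), Mul(I, Pow(18445, Rational(1, 2)))) ≈ Add(-10317., Mul(135.81, I))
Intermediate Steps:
Q = Rational(-1, 5172) ≈ -0.00019335
N = -10317 (N = Add(3, Mul(-1, 10320)) = Add(3, -10320) = -10317)
S = -2815 (S = Add(3392, -6207) = -2815)
s = Mul(I, Pow(18445, Rational(1, 2))) (s = Pow(Add(-15630, -2815), Rational(1, 2)) = Pow(-18445, Rational(1, 2)) = Mul(I, Pow(18445, Rational(1, 2))) ≈ Mul(135.81, I))
Add(Add(Q, s), N) = Add(Add(Rational(-1, 5172), Mul(I, Pow(18445, Rational(1, 2)))), -10317) = Add(Rational(-53359525, 5172), Mul(I, Pow(18445, Rational(1, 2))))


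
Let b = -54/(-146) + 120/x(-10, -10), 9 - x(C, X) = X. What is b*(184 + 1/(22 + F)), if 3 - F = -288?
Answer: 534059889/434131 ≈ 1230.2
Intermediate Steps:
F = 291 (F = 3 - 1*(-288) = 3 + 288 = 291)
x(C, X) = 9 - X
b = 9273/1387 (b = -54/(-146) + 120/(9 - 1*(-10)) = -54*(-1/146) + 120/(9 + 10) = 27/73 + 120/19 = 9273/1387 ≈ 6.6857)
b*(184 + 1/(22 + F)) = 9273*(184 + 1/(22 + 291))/1387 = 9273*(184 + 1/313)/1387 = (9273/1387)*(57593/313) = 534059889/434131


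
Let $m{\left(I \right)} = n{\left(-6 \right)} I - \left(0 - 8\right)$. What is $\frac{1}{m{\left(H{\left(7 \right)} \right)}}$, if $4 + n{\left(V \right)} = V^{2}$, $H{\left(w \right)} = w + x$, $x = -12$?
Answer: $- \frac{1}{152} \approx -0.0065789$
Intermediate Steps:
$H{\left(w \right)} = -12 + w$ ($H{\left(w \right)} = w - 12 = -12 + w$)
$n{\left(V \right)} = -4 + V^{2}$
$m{\left(I \right)} = 8 + 32 I$ ($m{\left(I \right)} = \left(-4 + \left(-6\right)^{2}\right) I - \left(0 - 8\right) = \left(-4 + 36\right) I - -8 = 32 I + 8 = 8 + 32 I$)
$\frac{1}{m{\left(H{\left(7 \right)} \right)}} = \frac{1}{8 + 32 \left(-12 + 7\right)} = \frac{1}{8 + 32 \left(-5\right)} = \frac{1}{8 - 160} = \frac{1}{-152} = - \frac{1}{152}$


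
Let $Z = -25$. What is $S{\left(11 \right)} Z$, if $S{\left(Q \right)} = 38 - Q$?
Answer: $-675$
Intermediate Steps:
$S{\left(11 \right)} Z = \left(38 - 11\right) \left(-25\right) = 27 \left(-25\right) = -675$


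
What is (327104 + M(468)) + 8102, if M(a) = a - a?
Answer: 335206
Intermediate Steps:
M(a) = 0
(327104 + M(468)) + 8102 = (327104 + 0) + 8102 = 327104 + 8102 = 335206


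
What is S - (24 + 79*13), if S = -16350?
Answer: -17401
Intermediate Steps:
S - (24 + 79*13) = -16350 - (24 + 79*13) = -16350 - (24 + 1027) = -16350 - 1*1051 = -16350 - 1051 = -17401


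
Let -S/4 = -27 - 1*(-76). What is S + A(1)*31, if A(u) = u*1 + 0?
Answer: -165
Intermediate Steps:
S = -196 (S = -4*(-27 - 1*(-76)) = -4*(-27 + 76) = -4*49 = -196)
A(u) = u (A(u) = u + 0 = u)
S + A(1)*31 = -196 + 1*31 = -196 + 31 = -165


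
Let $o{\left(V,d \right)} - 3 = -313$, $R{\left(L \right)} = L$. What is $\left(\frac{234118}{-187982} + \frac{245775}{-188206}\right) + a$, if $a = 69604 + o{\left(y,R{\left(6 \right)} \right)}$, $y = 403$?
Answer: $\frac{1225742871252745}{17689670146} \approx 69292.0$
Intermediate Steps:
$o{\left(V,d \right)} = -310$ ($o{\left(V,d \right)} = 3 - 313 = -310$)
$a = 69294$ ($a = 69604 - 310 = 69294$)
$\left(\frac{234118}{-187982} + \frac{245775}{-188206}\right) + a = \left(\frac{234118}{-187982} + \frac{245775}{-188206}\right) + 69294 = \left(234118 \left(- \frac{1}{187982}\right) + 245775 \left(- \frac{1}{188206}\right)\right) + 69294 = \left(- \frac{117059}{93991} - \frac{245775}{188206}\right) + 69294 = - \frac{45131844179}{17689670146} + 69294 = \frac{1225742871252745}{17689670146}$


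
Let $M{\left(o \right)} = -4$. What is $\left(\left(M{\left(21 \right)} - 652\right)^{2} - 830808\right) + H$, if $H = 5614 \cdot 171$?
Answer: $559522$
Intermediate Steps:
$H = 959994$
$\left(\left(M{\left(21 \right)} - 652\right)^{2} - 830808\right) + H = \left(\left(-4 - 652\right)^{2} - 830808\right) + 959994 = \left(\left(-656\right)^{2} - 830808\right) + 959994 = \left(430336 - 830808\right) + 959994 = -400472 + 959994 = 559522$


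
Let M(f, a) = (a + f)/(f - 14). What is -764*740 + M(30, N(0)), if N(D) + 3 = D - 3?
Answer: -1130717/2 ≈ -5.6536e+5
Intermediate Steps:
N(D) = -6 + D (N(D) = -3 + (D - 3) = -3 + (-3 + D) = -6 + D)
M(f, a) = (a + f)/(-14 + f)
-764*740 + M(30, N(0)) = -764*740 + ((-6 + 0) + 30)/(-14 + 30) = -565360 + (-6 + 30)/16 = -565360 + (1/16)*24 = -565360 + 3/2 = -1130717/2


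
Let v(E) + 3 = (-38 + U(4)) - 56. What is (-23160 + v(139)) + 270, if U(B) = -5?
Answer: -22992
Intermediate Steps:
v(E) = -102 (v(E) = -3 + ((-38 - 5) - 56) = -3 + (-43 - 56) = -3 - 99 = -102)
(-23160 + v(139)) + 270 = (-23160 - 102) + 270 = -23262 + 270 = -22992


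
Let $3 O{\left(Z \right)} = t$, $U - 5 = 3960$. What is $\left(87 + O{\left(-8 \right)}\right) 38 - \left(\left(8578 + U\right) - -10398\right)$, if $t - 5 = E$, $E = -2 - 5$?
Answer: $- \frac{58981}{3} \approx -19660.0$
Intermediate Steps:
$U = 3965$ ($U = 5 + 3960 = 3965$)
$E = -7$
$t = -2$ ($t = 5 - 7 = -2$)
$O{\left(Z \right)} = - \frac{2}{3}$ ($O{\left(Z \right)} = \frac{1}{3} \left(-2\right) = - \frac{2}{3}$)
$\left(87 + O{\left(-8 \right)}\right) 38 - \left(\left(8578 + U\right) - -10398\right) = \left(87 - \frac{2}{3}\right) 38 - \left(\left(8578 + 3965\right) - -10398\right) = \frac{259}{3} \cdot 38 - \left(12543 + 10398\right) = \frac{9842}{3} - 22941 = - \frac{58981}{3}$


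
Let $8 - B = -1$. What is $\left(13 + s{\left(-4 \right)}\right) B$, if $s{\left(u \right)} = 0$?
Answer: $117$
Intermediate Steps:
$B = 9$ ($B = 8 - -1 = 8 + 1 = 9$)
$\left(13 + s{\left(-4 \right)}\right) B = \left(13 + 0\right) 9 = 13 \cdot 9 = 117$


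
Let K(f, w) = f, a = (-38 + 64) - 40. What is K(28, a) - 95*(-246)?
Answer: 23398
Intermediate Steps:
a = -14 (a = 26 - 40 = -14)
K(28, a) - 95*(-246) = 28 - 95*(-246) = 28 - 1*(-23370) = 28 + 23370 = 23398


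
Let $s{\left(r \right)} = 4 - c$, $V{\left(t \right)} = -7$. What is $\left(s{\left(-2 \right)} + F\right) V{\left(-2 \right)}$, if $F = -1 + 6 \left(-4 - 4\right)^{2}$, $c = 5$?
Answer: $-2674$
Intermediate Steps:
$s{\left(r \right)} = -1$ ($s{\left(r \right)} = 4 - 5 = -1$)
$F = 383$ ($F = -1 + 6 \left(-8\right)^{2} = -1 + 6 \cdot 64 = -1 + 384 = 383$)
$\left(s{\left(-2 \right)} + F\right) V{\left(-2 \right)} = \left(-1 + 383\right) \left(-7\right) = 382 \left(-7\right) = -2674$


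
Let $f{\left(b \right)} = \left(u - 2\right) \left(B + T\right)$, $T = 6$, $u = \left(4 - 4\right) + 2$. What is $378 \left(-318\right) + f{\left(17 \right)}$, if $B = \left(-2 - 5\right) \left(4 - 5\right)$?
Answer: $-120204$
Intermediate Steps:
$u = 2$ ($u = 0 + 2 = 2$)
$B = 7$ ($B = \left(-7\right) \left(-1\right) = 7$)
$f{\left(b \right)} = 0$ ($f{\left(b \right)} = \left(2 - 2\right) \left(7 + 6\right) = 0 \cdot 13 = 0$)
$378 \left(-318\right) + f{\left(17 \right)} = 378 \left(-318\right) + 0 = -120204 + 0 = -120204$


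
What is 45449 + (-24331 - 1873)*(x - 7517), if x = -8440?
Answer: 418182677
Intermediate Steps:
45449 + (-24331 - 1873)*(x - 7517) = 45449 + (-24331 - 1873)*(-8440 - 7517) = 45449 - 26204*(-15957) = 45449 + 418137228 = 418182677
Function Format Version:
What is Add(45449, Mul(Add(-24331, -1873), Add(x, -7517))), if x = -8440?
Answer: 418182677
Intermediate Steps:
Add(45449, Mul(Add(-24331, -1873), Add(x, -7517))) = Add(45449, Mul(Add(-24331, -1873), Add(-8440, -7517))) = Add(45449, Mul(-26204, -15957)) = Add(45449, 418137228) = 418182677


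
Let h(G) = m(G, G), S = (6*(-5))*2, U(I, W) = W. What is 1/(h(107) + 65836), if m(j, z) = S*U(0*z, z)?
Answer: 1/59416 ≈ 1.6830e-5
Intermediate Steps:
S = -60 (S = -30*2 = -60)
m(j, z) = -60*z
h(G) = -60*G
1/(h(107) + 65836) = 1/(-60*107 + 65836) = 1/(-6420 + 65836) = 1/59416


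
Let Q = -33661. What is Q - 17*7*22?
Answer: -36279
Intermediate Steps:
Q - 17*7*22 = -33661 - 17*7*22 = -33661 - 119*22 = -33661 - 2618 = -36279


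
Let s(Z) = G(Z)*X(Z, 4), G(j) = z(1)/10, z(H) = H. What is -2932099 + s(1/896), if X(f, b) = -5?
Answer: -5864199/2 ≈ -2.9321e+6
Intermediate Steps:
G(j) = ⅒ (G(j) = 1/10 = 1*(⅒) = ⅒)
s(Z) = -½ (s(Z) = (⅒)*(-5) = -½)
-2932099 + s(1/896) = -2932099 - ½ = -5864199/2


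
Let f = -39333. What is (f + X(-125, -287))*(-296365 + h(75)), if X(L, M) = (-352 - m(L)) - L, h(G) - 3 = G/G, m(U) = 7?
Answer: 11726115687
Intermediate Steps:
h(G) = 4 (h(G) = 3 + G/G = 3 + 1 = 4)
X(L, M) = -359 - L (X(L, M) = (-352 - 1*7) - L = (-352 - 7) - L = -359 - L)
(f + X(-125, -287))*(-296365 + h(75)) = (-39333 + (-359 - 1*(-125)))*(-296365 + 4) = (-39333 + (-359 + 125))*(-296361) = (-39333 - 234)*(-296361) = -39567*(-296361) = 11726115687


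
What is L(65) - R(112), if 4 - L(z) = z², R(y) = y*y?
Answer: -16765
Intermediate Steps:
R(y) = y²
L(z) = 4 - z²
L(65) - R(112) = (4 - 1*65²) - 1*112² = (4 - 1*4225) - 1*12544 = (4 - 4225) - 12544 = -4221 - 12544 = -16765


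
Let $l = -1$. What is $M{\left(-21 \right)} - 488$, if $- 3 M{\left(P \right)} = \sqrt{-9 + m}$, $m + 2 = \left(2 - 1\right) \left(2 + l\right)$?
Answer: $-488 - \frac{i \sqrt{10}}{3} \approx -488.0 - 1.0541 i$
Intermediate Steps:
$m = -1$ ($m = -2 + \left(2 - 1\right) \left(2 - 1\right) = -2 + 1 \cdot 1 = -2 + 1 = -1$)
$M{\left(P \right)} = - \frac{i \sqrt{10}}{3}$ ($M{\left(P \right)} = - \frac{\sqrt{-9 - 1}}{3} = - \frac{\sqrt{-10}}{3} = - \frac{i \sqrt{10}}{3}$)
$M{\left(-21 \right)} - 488 = - \frac{i \sqrt{10}}{3} - 488 = -488 - \frac{i \sqrt{10}}{3}$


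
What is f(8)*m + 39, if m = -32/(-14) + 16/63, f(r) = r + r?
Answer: 5017/63 ≈ 79.635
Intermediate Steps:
f(r) = 2*r
m = 160/63 (m = -32*(-1/14) + 16*(1/63) = 16/7 + 16/63 = 160/63 ≈ 2.5397)
f(8)*m + 39 = (2*8)*(160/63) + 39 = 16*(160/63) + 39 = 2560/63 + 39 = 5017/63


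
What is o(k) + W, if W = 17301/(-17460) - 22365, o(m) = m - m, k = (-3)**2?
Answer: -130170067/5820 ≈ -22366.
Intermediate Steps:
k = 9
o(m) = 0
W = -130170067/5820 (W = 17301*(-1/17460) - 22365 = -5767/5820 - 22365 = -130170067/5820 ≈ -22366.)
o(k) + W = 0 - 130170067/5820 = -130170067/5820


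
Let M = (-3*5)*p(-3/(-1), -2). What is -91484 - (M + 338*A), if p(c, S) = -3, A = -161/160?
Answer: -7295111/80 ≈ -91189.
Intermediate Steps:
A = -161/160 (A = -161*1/160 = -161/160 ≈ -1.0063)
M = 45 (M = -3*5*(-3) = -15*(-3) = 45)
-91484 - (M + 338*A) = -91484 - (45 + 338*(-161/160)) = -91484 - (45 - 27209/80) = -91484 - 1*(-23609/80) = -91484 + 23609/80 = -7295111/80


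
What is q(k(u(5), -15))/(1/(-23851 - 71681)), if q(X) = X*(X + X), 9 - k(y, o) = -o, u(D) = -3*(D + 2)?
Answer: -6878304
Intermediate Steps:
u(D) = -6 - 3*D (u(D) = -3*(2 + D) = -6 - 3*D)
k(y, o) = 9 + o (k(y, o) = 9 - (-1)*o = 9 + o)
q(X) = 2*X**2 (q(X) = X*(2*X) = 2*X**2)
q(k(u(5), -15))/(1/(-23851 - 71681)) = (2*(9 - 15)**2)/(1/(-23851 - 71681)) = (2*(-6)**2)/(1/(-95532)) = (2*36)/(-1/95532) = 72*(-95532) = -6878304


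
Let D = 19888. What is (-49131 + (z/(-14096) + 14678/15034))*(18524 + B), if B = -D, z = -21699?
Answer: 1775121916191965/26489908 ≈ 6.7011e+7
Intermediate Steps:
B = -19888 (B = -1*19888 = -19888)
(-49131 + (z/(-14096) + 14678/15034))*(18524 + B) = (-49131 + (-21699/(-14096) + 14678/15034))*(18524 - 19888) = (-49131 + (-21699*(-1/14096) + 14678*(1/15034)))*(-1364) = (-49131 + (21699/14096 + 7339/7517))*(-1364) = (-49131 + 266561927/105959632)*(-1364) = -5205636117865/105959632*(-1364) = 1775121916191965/26489908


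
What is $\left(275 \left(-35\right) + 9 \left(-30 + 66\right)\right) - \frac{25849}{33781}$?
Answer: $- \frac{314222930}{33781} \approx -9301.8$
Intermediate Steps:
$\left(275 \left(-35\right) + 9 \left(-30 + 66\right)\right) - \frac{25849}{33781} = \left(-9625 + 9 \cdot 36\right) - \frac{25849}{33781} = \left(-9625 + 324\right) - \frac{25849}{33781} = -9301 - \frac{25849}{33781} = - \frac{314222930}{33781}$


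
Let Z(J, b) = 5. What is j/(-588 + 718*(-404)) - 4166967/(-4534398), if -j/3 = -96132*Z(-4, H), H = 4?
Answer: -88789009997/21966135378 ≈ -4.0421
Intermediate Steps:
j = 1441980 (j = -(-288396)*5 = -3*(-480660) = 1441980)
j/(-588 + 718*(-404)) - 4166967/(-4534398) = 1441980/(-588 + 718*(-404)) - 4166967/(-4534398) = 1441980/(-588 - 290072) - 4166967*(-1/4534398) = 1441980/(-290660) + 1388989/1511466 = 1441980*(-1/290660) + 1388989/1511466 = -72099/14533 + 1388989/1511466 = -88789009997/21966135378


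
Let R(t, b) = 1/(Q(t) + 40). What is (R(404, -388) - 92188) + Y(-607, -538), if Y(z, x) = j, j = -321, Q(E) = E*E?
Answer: -15102649303/163256 ≈ -92509.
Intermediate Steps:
Q(E) = E²
R(t, b) = 1/(40 + t²) (R(t, b) = 1/(t² + 40) = 1/(40 + t²))
Y(z, x) = -321
(R(404, -388) - 92188) + Y(-607, -538) = (1/(40 + 404²) - 92188) - 321 = (1/(40 + 163216) - 92188) - 321 = (1/163256 - 92188) - 321 = -15050244127/163256 - 321 = -15102649303/163256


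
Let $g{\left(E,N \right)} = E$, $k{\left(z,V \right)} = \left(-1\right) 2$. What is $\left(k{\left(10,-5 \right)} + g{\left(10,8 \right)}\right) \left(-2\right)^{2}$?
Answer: $32$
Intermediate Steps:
$k{\left(z,V \right)} = -2$
$\left(k{\left(10,-5 \right)} + g{\left(10,8 \right)}\right) \left(-2\right)^{2} = \left(-2 + 10\right) \left(-2\right)^{2} = 8 \cdot 4 = 32$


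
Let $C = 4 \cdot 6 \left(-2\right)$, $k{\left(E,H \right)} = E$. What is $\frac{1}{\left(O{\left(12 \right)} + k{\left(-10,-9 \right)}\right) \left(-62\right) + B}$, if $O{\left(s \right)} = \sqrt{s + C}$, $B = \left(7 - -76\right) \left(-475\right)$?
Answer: $- \frac{12935}{501988803} + \frac{124 i}{501988803} \approx -2.5768 \cdot 10^{-5} + 2.4702 \cdot 10^{-7} i$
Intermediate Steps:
$B = -39425$ ($B = \left(7 + 76\right) \left(-475\right) = 83 \left(-475\right) = -39425$)
$C = -48$ ($C = 24 \left(-2\right) = -48$)
$O{\left(s \right)} = \sqrt{-48 + s}$ ($O{\left(s \right)} = \sqrt{s - 48} = \sqrt{-48 + s}$)
$\frac{1}{\left(O{\left(12 \right)} + k{\left(-10,-9 \right)}\right) \left(-62\right) + B} = \frac{1}{\left(\sqrt{-48 + 12} - 10\right) \left(-62\right) - 39425} = \frac{1}{\left(\sqrt{-36} - 10\right) \left(-62\right) - 39425} = \frac{1}{\left(6 i - 10\right) \left(-62\right) - 39425} = \frac{1}{\left(-10 + 6 i\right) \left(-62\right) - 39425} = \frac{1}{\left(620 - 372 i\right) - 39425} = \frac{1}{-38805 - 372 i} = \frac{-38805 + 372 i}{1505966409}$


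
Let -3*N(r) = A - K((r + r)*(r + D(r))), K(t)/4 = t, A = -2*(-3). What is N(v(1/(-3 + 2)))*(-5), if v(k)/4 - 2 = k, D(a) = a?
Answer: -1250/3 ≈ -416.67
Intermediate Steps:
A = 6
v(k) = 8 + 4*k
K(t) = 4*t
N(r) = -2 + 16*r²/3 (N(r) = -(6 - 4*(r + r)*(r + r))/3 = -(6 - 4*(2*r)*(2*r))/3 = -(6 - 4*4*r²)/3 = -(6 - 16*r²)/3 = -2 + 16*r²/3)
N(v(1/(-3 + 2)))*(-5) = (-2 + 16*(8 + 4/(-3 + 2))²/3)*(-5) = (-2 + 16*(8 + 4/(-1))²/3)*(-5) = (-2 + 16*(8 + 4*(-1))²/3)*(-5) = (-2 + 16*(8 - 4)²/3)*(-5) = (-2 + (16/3)*4²)*(-5) = (-2 + (16/3)*16)*(-5) = (-2 + 256/3)*(-5) = (250/3)*(-5) = -1250/3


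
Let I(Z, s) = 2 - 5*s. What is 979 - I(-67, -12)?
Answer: 917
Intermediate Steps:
979 - I(-67, -12) = 979 - (2 - 5*(-12)) = 979 - (2 + 60) = 979 - 1*62 = 979 - 62 = 917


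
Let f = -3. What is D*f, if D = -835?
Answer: 2505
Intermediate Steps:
D*f = -835*(-3) = 2505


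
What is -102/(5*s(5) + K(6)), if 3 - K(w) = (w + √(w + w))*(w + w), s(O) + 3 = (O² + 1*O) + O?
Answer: -9282/6553 - 2448*√3/6553 ≈ -2.0635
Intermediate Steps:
s(O) = -3 + O² + 2*O (s(O) = -3 + ((O² + 1*O) + O) = -3 + ((O² + O) + O) = -3 + ((O + O²) + O) = -3 + (O² + 2*O) = -3 + O² + 2*O)
K(w) = 3 - 2*w*(w + √2*√w) (K(w) = 3 - (w + √(w + w))*(w + w) = 3 - (w + √(2*w))*2*w = 3 - (w + √2*√w)*2*w = 3 - 2*w*(w + √2*√w))
-102/(5*s(5) + K(6)) = -102/(5*(-3 + 5² + 2*5) + (3 - 2*6² - 2*√2*6^(3/2))) = -102/(5*(-3 + 25 + 10) + (3 - 2*36 - 2*√2*6*√6)) = -102/(5*32 + (3 - 72 - 24*√3)) = -102/(160 + (-69 - 24*√3)) = -102/(91 - 24*√3)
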